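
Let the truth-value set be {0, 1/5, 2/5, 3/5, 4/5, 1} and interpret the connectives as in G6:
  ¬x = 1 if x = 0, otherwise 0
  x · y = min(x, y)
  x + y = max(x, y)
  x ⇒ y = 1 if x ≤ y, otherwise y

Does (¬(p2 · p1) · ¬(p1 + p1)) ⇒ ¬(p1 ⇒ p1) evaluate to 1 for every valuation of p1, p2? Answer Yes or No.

Counterexample: take p1 = 0, p2 = 0.
p2 · p1 = 0 · 0 = 0
¬(p2 · p1) = ¬0 = 1
p1 + p1 = 0 + 0 = 0
¬(p1 + p1) = ¬0 = 1
¬(p2 · p1) · ¬(p1 + p1) = 1 · 1 = 1
p1 ⇒ p1 = 0 ⇒ 0 = 1
¬(p1 ⇒ p1) = ¬1 = 0
(¬(p2 · p1) · ¬(p1 + p1)) ⇒ ¬(p1 ⇒ p1) = 1 ⇒ 0 = 0
This gives 0 ≠ 1.

No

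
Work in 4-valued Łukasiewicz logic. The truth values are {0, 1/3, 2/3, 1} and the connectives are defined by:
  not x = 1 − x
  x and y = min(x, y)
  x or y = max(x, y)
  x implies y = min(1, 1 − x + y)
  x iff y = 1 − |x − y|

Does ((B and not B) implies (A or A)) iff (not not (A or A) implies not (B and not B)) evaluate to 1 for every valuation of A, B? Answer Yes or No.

No

Counterexample: take A = 0, B = 1/3.
not B = not 1/3 = 2/3
B and not B = 1/3 and 2/3 = 1/3
A or A = 0 or 0 = 0
(B and not B) implies (A or A) = 1/3 implies 0 = 2/3
A or A = 0 or 0 = 0
not (A or A) = not 0 = 1
not not (A or A) = not 1 = 0
not B = not 1/3 = 2/3
B and not B = 1/3 and 2/3 = 1/3
not (B and not B) = not 1/3 = 2/3
not not (A or A) implies not (B and not B) = 0 implies 2/3 = 1
((B and not B) implies (A or A)) iff (not not (A or A) implies not (B and not B)) = 2/3 iff 1 = 2/3
This gives 2/3 ≠ 1.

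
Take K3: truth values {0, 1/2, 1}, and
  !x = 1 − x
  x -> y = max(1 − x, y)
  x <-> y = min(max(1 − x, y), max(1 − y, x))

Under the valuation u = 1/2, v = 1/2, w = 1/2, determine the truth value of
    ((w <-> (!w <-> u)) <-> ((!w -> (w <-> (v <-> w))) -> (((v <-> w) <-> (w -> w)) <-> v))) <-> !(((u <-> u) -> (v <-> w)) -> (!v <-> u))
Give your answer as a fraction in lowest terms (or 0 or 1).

!w = !1/2 = 1/2
!w <-> u = 1/2 <-> 1/2 = 1/2
w <-> (!w <-> u) = 1/2 <-> 1/2 = 1/2
!w = !1/2 = 1/2
v <-> w = 1/2 <-> 1/2 = 1/2
w <-> (v <-> w) = 1/2 <-> 1/2 = 1/2
!w -> (w <-> (v <-> w)) = 1/2 -> 1/2 = 1/2
v <-> w = 1/2 <-> 1/2 = 1/2
w -> w = 1/2 -> 1/2 = 1/2
(v <-> w) <-> (w -> w) = 1/2 <-> 1/2 = 1/2
((v <-> w) <-> (w -> w)) <-> v = 1/2 <-> 1/2 = 1/2
(!w -> (w <-> (v <-> w))) -> (((v <-> w) <-> (w -> w)) <-> v) = 1/2 -> 1/2 = 1/2
(w <-> (!w <-> u)) <-> ((!w -> (w <-> (v <-> w))) -> (((v <-> w) <-> (w -> w)) <-> v)) = 1/2 <-> 1/2 = 1/2
u <-> u = 1/2 <-> 1/2 = 1/2
v <-> w = 1/2 <-> 1/2 = 1/2
(u <-> u) -> (v <-> w) = 1/2 -> 1/2 = 1/2
!v = !1/2 = 1/2
!v <-> u = 1/2 <-> 1/2 = 1/2
((u <-> u) -> (v <-> w)) -> (!v <-> u) = 1/2 -> 1/2 = 1/2
!(((u <-> u) -> (v <-> w)) -> (!v <-> u)) = !1/2 = 1/2
((w <-> (!w <-> u)) <-> ((!w -> (w <-> (v <-> w))) -> (((v <-> w) <-> (w -> w)) <-> v))) <-> !(((u <-> u) -> (v <-> w)) -> (!v <-> u)) = 1/2 <-> 1/2 = 1/2

1/2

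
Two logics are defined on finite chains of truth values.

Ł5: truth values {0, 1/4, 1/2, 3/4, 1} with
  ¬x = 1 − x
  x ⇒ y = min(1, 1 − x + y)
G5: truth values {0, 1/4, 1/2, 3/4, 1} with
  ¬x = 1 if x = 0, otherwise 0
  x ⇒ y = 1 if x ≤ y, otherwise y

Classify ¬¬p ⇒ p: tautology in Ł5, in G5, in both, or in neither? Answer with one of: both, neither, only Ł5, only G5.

In Ł5: every assignment gives 1 — tautology.
In G5: at p = 1/4 the value is 1/4 — not a tautology.

only Ł5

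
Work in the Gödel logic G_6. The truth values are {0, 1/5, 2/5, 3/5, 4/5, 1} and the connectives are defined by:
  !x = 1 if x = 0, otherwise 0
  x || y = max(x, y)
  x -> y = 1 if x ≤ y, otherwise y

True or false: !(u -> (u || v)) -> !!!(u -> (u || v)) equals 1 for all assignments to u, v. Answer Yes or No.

At u = 1/5, v = 1, for instance:
u || v = 1/5 || 1 = 1
u -> (u || v) = 1/5 -> 1 = 1
!(u -> (u || v)) = !1 = 0
!!(u -> (u || v)) = !0 = 1
!!!(u -> (u || v)) = !1 = 0
!(u -> (u || v)) -> !!!(u -> (u || v)) = 0 -> 0 = 1
and checking the remaining 35 assignments likewise gives ≥ 1 in every case.

Yes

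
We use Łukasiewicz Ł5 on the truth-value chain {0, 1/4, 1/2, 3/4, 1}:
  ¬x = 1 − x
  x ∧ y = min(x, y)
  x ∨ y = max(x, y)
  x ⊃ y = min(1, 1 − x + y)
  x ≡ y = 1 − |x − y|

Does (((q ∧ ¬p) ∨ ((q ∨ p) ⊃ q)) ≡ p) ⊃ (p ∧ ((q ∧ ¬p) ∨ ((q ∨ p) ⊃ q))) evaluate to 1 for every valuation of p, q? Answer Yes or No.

No

Counterexample: take p = 1/4, q = 0.
¬p = ¬1/4 = 3/4
q ∧ ¬p = 0 ∧ 3/4 = 0
q ∨ p = 0 ∨ 1/4 = 1/4
(q ∨ p) ⊃ q = 1/4 ⊃ 0 = 3/4
(q ∧ ¬p) ∨ ((q ∨ p) ⊃ q) = 0 ∨ 3/4 = 3/4
((q ∧ ¬p) ∨ ((q ∨ p) ⊃ q)) ≡ p = 3/4 ≡ 1/4 = 1/2
¬p = ¬1/4 = 3/4
q ∧ ¬p = 0 ∧ 3/4 = 0
q ∨ p = 0 ∨ 1/4 = 1/4
(q ∨ p) ⊃ q = 1/4 ⊃ 0 = 3/4
(q ∧ ¬p) ∨ ((q ∨ p) ⊃ q) = 0 ∨ 3/4 = 3/4
p ∧ ((q ∧ ¬p) ∨ ((q ∨ p) ⊃ q)) = 1/4 ∧ 3/4 = 1/4
(((q ∧ ¬p) ∨ ((q ∨ p) ⊃ q)) ≡ p) ⊃ (p ∧ ((q ∧ ¬p) ∨ ((q ∨ p) ⊃ q))) = 1/2 ⊃ 1/4 = 3/4
This gives 3/4 ≠ 1.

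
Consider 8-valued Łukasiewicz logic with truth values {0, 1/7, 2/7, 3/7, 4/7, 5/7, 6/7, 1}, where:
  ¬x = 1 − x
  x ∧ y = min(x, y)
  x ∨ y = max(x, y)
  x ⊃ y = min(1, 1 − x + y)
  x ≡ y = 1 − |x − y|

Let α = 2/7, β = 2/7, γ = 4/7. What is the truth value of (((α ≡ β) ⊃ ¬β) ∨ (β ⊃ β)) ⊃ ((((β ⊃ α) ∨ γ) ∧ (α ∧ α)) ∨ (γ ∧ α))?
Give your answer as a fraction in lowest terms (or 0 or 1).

α ≡ β = 2/7 ≡ 2/7 = 1
¬β = ¬2/7 = 5/7
(α ≡ β) ⊃ ¬β = 1 ⊃ 5/7 = 5/7
β ⊃ β = 2/7 ⊃ 2/7 = 1
((α ≡ β) ⊃ ¬β) ∨ (β ⊃ β) = 5/7 ∨ 1 = 1
β ⊃ α = 2/7 ⊃ 2/7 = 1
(β ⊃ α) ∨ γ = 1 ∨ 4/7 = 1
α ∧ α = 2/7 ∧ 2/7 = 2/7
((β ⊃ α) ∨ γ) ∧ (α ∧ α) = 1 ∧ 2/7 = 2/7
γ ∧ α = 4/7 ∧ 2/7 = 2/7
(((β ⊃ α) ∨ γ) ∧ (α ∧ α)) ∨ (γ ∧ α) = 2/7 ∨ 2/7 = 2/7
(((α ≡ β) ⊃ ¬β) ∨ (β ⊃ β)) ⊃ ((((β ⊃ α) ∨ γ) ∧ (α ∧ α)) ∨ (γ ∧ α)) = 1 ⊃ 2/7 = 2/7

2/7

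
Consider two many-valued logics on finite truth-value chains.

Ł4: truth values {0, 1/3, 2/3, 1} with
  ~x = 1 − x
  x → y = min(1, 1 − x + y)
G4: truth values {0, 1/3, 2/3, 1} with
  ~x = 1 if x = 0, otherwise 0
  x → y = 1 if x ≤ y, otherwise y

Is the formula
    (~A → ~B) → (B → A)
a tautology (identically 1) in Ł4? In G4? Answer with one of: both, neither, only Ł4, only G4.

only Ł4

In Ł4: every assignment gives 1 — tautology.
In G4: at A = 1/3, B = 2/3 the value is 1/3 — not a tautology.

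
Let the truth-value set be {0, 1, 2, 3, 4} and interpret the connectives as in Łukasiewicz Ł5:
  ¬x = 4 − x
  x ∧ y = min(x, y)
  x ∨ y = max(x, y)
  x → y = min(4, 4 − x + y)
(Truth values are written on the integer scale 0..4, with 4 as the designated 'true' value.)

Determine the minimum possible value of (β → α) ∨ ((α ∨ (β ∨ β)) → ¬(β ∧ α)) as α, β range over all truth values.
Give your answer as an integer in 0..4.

2

Take α = 2, β = 4:
β → α = 4 → 2 = 2
β ∨ β = 4 ∨ 4 = 4
α ∨ (β ∨ β) = 2 ∨ 4 = 4
β ∧ α = 4 ∧ 2 = 2
¬(β ∧ α) = ¬2 = 2
(α ∨ (β ∨ β)) → ¬(β ∧ α) = 4 → 2 = 2
(β → α) ∨ ((α ∨ (β ∨ β)) → ¬(β ∧ α)) = 2 ∨ 2 = 2
No assignment yields a value below 2, so this is the minimum.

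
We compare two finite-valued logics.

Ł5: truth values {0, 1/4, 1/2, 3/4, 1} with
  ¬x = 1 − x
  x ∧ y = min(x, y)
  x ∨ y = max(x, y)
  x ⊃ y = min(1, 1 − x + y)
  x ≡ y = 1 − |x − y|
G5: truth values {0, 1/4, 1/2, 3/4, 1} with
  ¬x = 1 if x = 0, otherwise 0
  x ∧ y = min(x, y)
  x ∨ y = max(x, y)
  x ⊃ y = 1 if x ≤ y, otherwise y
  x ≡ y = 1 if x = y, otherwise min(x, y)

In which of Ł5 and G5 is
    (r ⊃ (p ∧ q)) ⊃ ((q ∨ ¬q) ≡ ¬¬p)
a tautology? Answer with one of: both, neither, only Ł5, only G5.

In Ł5: at p = 0, q = 0, r = 0 the value is 0 — not a tautology.
In G5: at p = 0, q = 0, r = 0 the value is 0 — not a tautology.

neither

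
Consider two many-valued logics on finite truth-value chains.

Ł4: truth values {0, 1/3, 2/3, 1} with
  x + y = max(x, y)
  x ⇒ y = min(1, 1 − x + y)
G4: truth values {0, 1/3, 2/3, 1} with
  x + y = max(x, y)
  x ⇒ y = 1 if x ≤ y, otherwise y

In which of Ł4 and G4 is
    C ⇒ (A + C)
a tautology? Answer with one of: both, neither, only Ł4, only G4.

both

In Ł4: every assignment gives 1 — tautology.
In G4: every assignment gives 1 — tautology.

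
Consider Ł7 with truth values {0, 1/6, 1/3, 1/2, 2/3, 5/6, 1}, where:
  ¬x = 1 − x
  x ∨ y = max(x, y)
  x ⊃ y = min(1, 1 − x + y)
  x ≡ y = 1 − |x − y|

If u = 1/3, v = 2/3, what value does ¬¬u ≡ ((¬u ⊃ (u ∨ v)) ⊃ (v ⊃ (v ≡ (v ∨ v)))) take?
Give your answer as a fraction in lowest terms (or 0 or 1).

¬u = ¬1/3 = 2/3
¬¬u = ¬2/3 = 1/3
¬u = ¬1/3 = 2/3
u ∨ v = 1/3 ∨ 2/3 = 2/3
¬u ⊃ (u ∨ v) = 2/3 ⊃ 2/3 = 1
v ∨ v = 2/3 ∨ 2/3 = 2/3
v ≡ (v ∨ v) = 2/3 ≡ 2/3 = 1
v ⊃ (v ≡ (v ∨ v)) = 2/3 ⊃ 1 = 1
(¬u ⊃ (u ∨ v)) ⊃ (v ⊃ (v ≡ (v ∨ v))) = 1 ⊃ 1 = 1
¬¬u ≡ ((¬u ⊃ (u ∨ v)) ⊃ (v ⊃ (v ≡ (v ∨ v)))) = 1/3 ≡ 1 = 1/3

1/3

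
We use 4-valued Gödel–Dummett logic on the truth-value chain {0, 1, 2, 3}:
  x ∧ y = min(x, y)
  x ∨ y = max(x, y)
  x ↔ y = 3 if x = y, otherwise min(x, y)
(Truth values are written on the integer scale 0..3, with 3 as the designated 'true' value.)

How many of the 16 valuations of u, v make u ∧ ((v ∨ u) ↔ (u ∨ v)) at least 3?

u = 0, v = 0 ↦ 0  <
u = 0, v = 1 ↦ 0  <
u = 0, v = 2 ↦ 0  <
u = 0, v = 3 ↦ 0  <
u = 1, v = 0 ↦ 1  <
u = 1, v = 1 ↦ 1  <
u = 1, v = 2 ↦ 1  <
u = 1, v = 3 ↦ 1  <
u = 2, v = 0 ↦ 2  <
u = 2, v = 1 ↦ 2  <
u = 2, v = 2 ↦ 2  <
u = 2, v = 3 ↦ 2  <
u = 3, v = 0 ↦ 3  ≥
u = 3, v = 1 ↦ 3  ≥
u = 3, v = 2 ↦ 3  ≥
u = 3, v = 3 ↦ 3  ≥
So 4 of the 16 assignments meet the threshold.

4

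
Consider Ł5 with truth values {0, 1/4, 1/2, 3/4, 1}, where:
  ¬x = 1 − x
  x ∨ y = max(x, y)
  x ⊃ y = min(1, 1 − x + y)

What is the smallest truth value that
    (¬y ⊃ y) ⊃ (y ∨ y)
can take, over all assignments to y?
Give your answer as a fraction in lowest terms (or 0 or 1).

Take y = 1/2:
¬y = ¬1/2 = 1/2
¬y ⊃ y = 1/2 ⊃ 1/2 = 1
y ∨ y = 1/2 ∨ 1/2 = 1/2
(¬y ⊃ y) ⊃ (y ∨ y) = 1 ⊃ 1/2 = 1/2
No assignment yields a value below 1/2, so this is the minimum.

1/2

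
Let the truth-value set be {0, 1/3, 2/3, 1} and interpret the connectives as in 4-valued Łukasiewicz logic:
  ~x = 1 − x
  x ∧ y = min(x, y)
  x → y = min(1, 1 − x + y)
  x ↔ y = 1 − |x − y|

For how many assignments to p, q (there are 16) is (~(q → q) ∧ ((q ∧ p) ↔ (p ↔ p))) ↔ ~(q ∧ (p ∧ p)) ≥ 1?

p = 0, q = 0 ↦ 0  <
p = 0, q = 1/3 ↦ 0  <
p = 0, q = 2/3 ↦ 0  <
p = 0, q = 1 ↦ 0  <
p = 1/3, q = 0 ↦ 0  <
p = 1/3, q = 1/3 ↦ 1/3  <
p = 1/3, q = 2/3 ↦ 1/3  <
p = 1/3, q = 1 ↦ 1/3  <
p = 2/3, q = 0 ↦ 0  <
p = 2/3, q = 1/3 ↦ 1/3  <
p = 2/3, q = 2/3 ↦ 2/3  <
p = 2/3, q = 1 ↦ 2/3  <
p = 1, q = 0 ↦ 0  <
p = 1, q = 1/3 ↦ 1/3  <
p = 1, q = 2/3 ↦ 2/3  <
p = 1, q = 1 ↦ 1  ≥
So 1 of the 16 assignments meets the threshold.

1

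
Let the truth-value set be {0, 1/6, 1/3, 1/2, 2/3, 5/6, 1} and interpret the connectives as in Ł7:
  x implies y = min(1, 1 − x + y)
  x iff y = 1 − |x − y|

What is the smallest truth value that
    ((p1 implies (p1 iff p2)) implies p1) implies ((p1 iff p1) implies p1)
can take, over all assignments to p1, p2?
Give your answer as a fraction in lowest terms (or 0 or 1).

Take p1 = 2/3, p2 = 0:
p1 iff p2 = 2/3 iff 0 = 1/3
p1 implies (p1 iff p2) = 2/3 implies 1/3 = 2/3
(p1 implies (p1 iff p2)) implies p1 = 2/3 implies 2/3 = 1
p1 iff p1 = 2/3 iff 2/3 = 1
(p1 iff p1) implies p1 = 1 implies 2/3 = 2/3
((p1 implies (p1 iff p2)) implies p1) implies ((p1 iff p1) implies p1) = 1 implies 2/3 = 2/3
No assignment yields a value below 2/3, so this is the minimum.

2/3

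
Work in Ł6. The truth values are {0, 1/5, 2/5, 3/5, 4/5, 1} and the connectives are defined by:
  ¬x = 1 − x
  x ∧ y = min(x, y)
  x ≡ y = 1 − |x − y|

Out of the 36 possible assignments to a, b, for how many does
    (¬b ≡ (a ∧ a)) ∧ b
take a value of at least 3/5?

value 1: 1 assignment (counts)
value 4/5: 4 assignments (counts)
value 3/5: 7 assignments (counts)
value 2/5: 9 assignments
value 1/5: 8 assignments
value 0: 7 assignments
So 12 of the 36 assignments meet the threshold.

12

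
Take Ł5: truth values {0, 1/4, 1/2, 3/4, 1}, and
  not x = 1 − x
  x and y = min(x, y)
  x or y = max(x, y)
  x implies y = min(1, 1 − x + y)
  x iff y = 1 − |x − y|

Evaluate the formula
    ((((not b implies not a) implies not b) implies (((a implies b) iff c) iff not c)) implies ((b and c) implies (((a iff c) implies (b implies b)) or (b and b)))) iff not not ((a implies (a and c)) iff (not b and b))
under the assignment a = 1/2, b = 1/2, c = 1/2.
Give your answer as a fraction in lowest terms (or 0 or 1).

1/2

not b = not 1/2 = 1/2
not a = not 1/2 = 1/2
not b implies not a = 1/2 implies 1/2 = 1
not b = not 1/2 = 1/2
(not b implies not a) implies not b = 1 implies 1/2 = 1/2
a implies b = 1/2 implies 1/2 = 1
(a implies b) iff c = 1 iff 1/2 = 1/2
not c = not 1/2 = 1/2
((a implies b) iff c) iff not c = 1/2 iff 1/2 = 1
((not b implies not a) implies not b) implies (((a implies b) iff c) iff not c) = 1/2 implies 1 = 1
b and c = 1/2 and 1/2 = 1/2
a iff c = 1/2 iff 1/2 = 1
b implies b = 1/2 implies 1/2 = 1
(a iff c) implies (b implies b) = 1 implies 1 = 1
b and b = 1/2 and 1/2 = 1/2
((a iff c) implies (b implies b)) or (b and b) = 1 or 1/2 = 1
(b and c) implies (((a iff c) implies (b implies b)) or (b and b)) = 1/2 implies 1 = 1
(((not b implies not a) implies not b) implies (((a implies b) iff c) iff not c)) implies ((b and c) implies (((a iff c) implies (b implies b)) or (b and b))) = 1 implies 1 = 1
a and c = 1/2 and 1/2 = 1/2
a implies (a and c) = 1/2 implies 1/2 = 1
not b = not 1/2 = 1/2
not b and b = 1/2 and 1/2 = 1/2
(a implies (a and c)) iff (not b and b) = 1 iff 1/2 = 1/2
not ((a implies (a and c)) iff (not b and b)) = not 1/2 = 1/2
not not ((a implies (a and c)) iff (not b and b)) = not 1/2 = 1/2
((((not b implies not a) implies not b) implies (((a implies b) iff c) iff not c)) implies ((b and c) implies (((a iff c) implies (b implies b)) or (b and b)))) iff not not ((a implies (a and c)) iff (not b and b)) = 1 iff 1/2 = 1/2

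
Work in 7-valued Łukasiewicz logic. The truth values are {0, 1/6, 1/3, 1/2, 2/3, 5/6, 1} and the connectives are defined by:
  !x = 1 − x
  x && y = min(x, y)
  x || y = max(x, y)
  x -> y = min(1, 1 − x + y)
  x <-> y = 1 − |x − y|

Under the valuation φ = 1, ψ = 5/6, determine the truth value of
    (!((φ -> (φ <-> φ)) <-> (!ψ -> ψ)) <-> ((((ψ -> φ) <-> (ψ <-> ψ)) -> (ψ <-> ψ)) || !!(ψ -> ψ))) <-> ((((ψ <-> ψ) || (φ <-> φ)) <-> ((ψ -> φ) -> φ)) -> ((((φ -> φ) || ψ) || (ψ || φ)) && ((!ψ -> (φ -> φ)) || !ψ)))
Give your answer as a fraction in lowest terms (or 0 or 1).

φ <-> φ = 1 <-> 1 = 1
φ -> (φ <-> φ) = 1 -> 1 = 1
!ψ = !5/6 = 1/6
!ψ -> ψ = 1/6 -> 5/6 = 1
(φ -> (φ <-> φ)) <-> (!ψ -> ψ) = 1 <-> 1 = 1
!((φ -> (φ <-> φ)) <-> (!ψ -> ψ)) = !1 = 0
ψ -> φ = 5/6 -> 1 = 1
ψ <-> ψ = 5/6 <-> 5/6 = 1
(ψ -> φ) <-> (ψ <-> ψ) = 1 <-> 1 = 1
ψ <-> ψ = 5/6 <-> 5/6 = 1
((ψ -> φ) <-> (ψ <-> ψ)) -> (ψ <-> ψ) = 1 -> 1 = 1
ψ -> ψ = 5/6 -> 5/6 = 1
!(ψ -> ψ) = !1 = 0
!!(ψ -> ψ) = !0 = 1
(((ψ -> φ) <-> (ψ <-> ψ)) -> (ψ <-> ψ)) || !!(ψ -> ψ) = 1 || 1 = 1
!((φ -> (φ <-> φ)) <-> (!ψ -> ψ)) <-> ((((ψ -> φ) <-> (ψ <-> ψ)) -> (ψ <-> ψ)) || !!(ψ -> ψ)) = 0 <-> 1 = 0
ψ <-> ψ = 5/6 <-> 5/6 = 1
φ <-> φ = 1 <-> 1 = 1
(ψ <-> ψ) || (φ <-> φ) = 1 || 1 = 1
ψ -> φ = 5/6 -> 1 = 1
(ψ -> φ) -> φ = 1 -> 1 = 1
((ψ <-> ψ) || (φ <-> φ)) <-> ((ψ -> φ) -> φ) = 1 <-> 1 = 1
φ -> φ = 1 -> 1 = 1
(φ -> φ) || ψ = 1 || 5/6 = 1
ψ || φ = 5/6 || 1 = 1
((φ -> φ) || ψ) || (ψ || φ) = 1 || 1 = 1
!ψ = !5/6 = 1/6
φ -> φ = 1 -> 1 = 1
!ψ -> (φ -> φ) = 1/6 -> 1 = 1
!ψ = !5/6 = 1/6
(!ψ -> (φ -> φ)) || !ψ = 1 || 1/6 = 1
(((φ -> φ) || ψ) || (ψ || φ)) && ((!ψ -> (φ -> φ)) || !ψ) = 1 && 1 = 1
(((ψ <-> ψ) || (φ <-> φ)) <-> ((ψ -> φ) -> φ)) -> ((((φ -> φ) || ψ) || (ψ || φ)) && ((!ψ -> (φ -> φ)) || !ψ)) = 1 -> 1 = 1
(!((φ -> (φ <-> φ)) <-> (!ψ -> ψ)) <-> ((((ψ -> φ) <-> (ψ <-> ψ)) -> (ψ <-> ψ)) || !!(ψ -> ψ))) <-> ((((ψ <-> ψ) || (φ <-> φ)) <-> ((ψ -> φ) -> φ)) -> ((((φ -> φ) || ψ) || (ψ || φ)) && ((!ψ -> (φ -> φ)) || !ψ))) = 0 <-> 1 = 0

0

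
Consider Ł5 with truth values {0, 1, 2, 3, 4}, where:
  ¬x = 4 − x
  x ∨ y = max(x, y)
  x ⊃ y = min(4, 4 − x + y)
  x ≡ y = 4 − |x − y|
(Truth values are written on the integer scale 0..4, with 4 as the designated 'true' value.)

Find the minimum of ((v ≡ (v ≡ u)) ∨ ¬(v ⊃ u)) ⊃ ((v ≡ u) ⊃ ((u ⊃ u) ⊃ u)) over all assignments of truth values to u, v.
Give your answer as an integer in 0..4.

Take u = 0, v = 2:
v ≡ u = 2 ≡ 0 = 2
v ≡ (v ≡ u) = 2 ≡ 2 = 4
v ⊃ u = 2 ⊃ 0 = 2
¬(v ⊃ u) = ¬2 = 2
(v ≡ (v ≡ u)) ∨ ¬(v ⊃ u) = 4 ∨ 2 = 4
v ≡ u = 2 ≡ 0 = 2
u ⊃ u = 0 ⊃ 0 = 4
(u ⊃ u) ⊃ u = 4 ⊃ 0 = 0
(v ≡ u) ⊃ ((u ⊃ u) ⊃ u) = 2 ⊃ 0 = 2
((v ≡ (v ≡ u)) ∨ ¬(v ⊃ u)) ⊃ ((v ≡ u) ⊃ ((u ⊃ u) ⊃ u)) = 4 ⊃ 2 = 2
No assignment yields a value below 2, so this is the minimum.

2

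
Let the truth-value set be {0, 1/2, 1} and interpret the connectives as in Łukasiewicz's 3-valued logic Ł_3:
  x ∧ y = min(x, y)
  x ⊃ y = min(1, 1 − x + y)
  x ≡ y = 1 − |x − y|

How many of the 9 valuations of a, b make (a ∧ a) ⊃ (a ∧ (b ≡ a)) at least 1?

a = 0, b = 0 ↦ 1  ≥
a = 0, b = 1/2 ↦ 1  ≥
a = 0, b = 1 ↦ 1  ≥
a = 1/2, b = 0 ↦ 1  ≥
a = 1/2, b = 1/2 ↦ 1  ≥
a = 1/2, b = 1 ↦ 1  ≥
a = 1, b = 0 ↦ 0  <
a = 1, b = 1/2 ↦ 1/2  <
a = 1, b = 1 ↦ 1  ≥
So 7 of the 9 assignments meet the threshold.

7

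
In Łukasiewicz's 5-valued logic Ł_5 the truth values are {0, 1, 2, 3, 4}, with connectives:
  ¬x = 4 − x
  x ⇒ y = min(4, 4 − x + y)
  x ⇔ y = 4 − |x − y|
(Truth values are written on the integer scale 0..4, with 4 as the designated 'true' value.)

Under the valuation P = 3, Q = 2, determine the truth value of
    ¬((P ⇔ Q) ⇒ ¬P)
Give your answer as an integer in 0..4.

P ⇔ Q = 3 ⇔ 2 = 3
¬P = ¬3 = 1
(P ⇔ Q) ⇒ ¬P = 3 ⇒ 1 = 2
¬((P ⇔ Q) ⇒ ¬P) = ¬2 = 2

2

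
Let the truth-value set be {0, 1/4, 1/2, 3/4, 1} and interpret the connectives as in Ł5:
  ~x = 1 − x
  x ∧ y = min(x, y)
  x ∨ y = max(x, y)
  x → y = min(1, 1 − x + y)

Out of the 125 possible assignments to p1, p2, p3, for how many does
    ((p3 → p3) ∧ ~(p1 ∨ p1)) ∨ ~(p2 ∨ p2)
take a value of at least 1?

45

value 1: 45 assignments (counts)
value 3/4: 35 assignments
value 1/2: 25 assignments
value 1/4: 15 assignments
value 0: 5 assignments
So 45 of the 125 assignments meet the threshold.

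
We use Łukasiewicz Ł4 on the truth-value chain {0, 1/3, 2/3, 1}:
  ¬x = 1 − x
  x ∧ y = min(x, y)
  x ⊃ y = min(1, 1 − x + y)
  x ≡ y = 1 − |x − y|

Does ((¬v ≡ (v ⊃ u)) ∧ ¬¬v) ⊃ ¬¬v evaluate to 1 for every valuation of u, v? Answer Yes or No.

u = 0, v = 0 ↦ 1
u = 0, v = 1/3 ↦ 1
u = 0, v = 2/3 ↦ 1
u = 0, v = 1 ↦ 1
u = 1/3, v = 0 ↦ 1
u = 1/3, v = 1/3 ↦ 1
u = 1/3, v = 2/3 ↦ 1
u = 1/3, v = 1 ↦ 1
u = 2/3, v = 0 ↦ 1
u = 2/3, v = 1/3 ↦ 1
u = 2/3, v = 2/3 ↦ 1
u = 2/3, v = 1 ↦ 1
u = 1, v = 0 ↦ 1
u = 1, v = 1/3 ↦ 1
u = 1, v = 2/3 ↦ 1
u = 1, v = 1 ↦ 1
Every assignment gives a value ≥ 1.

Yes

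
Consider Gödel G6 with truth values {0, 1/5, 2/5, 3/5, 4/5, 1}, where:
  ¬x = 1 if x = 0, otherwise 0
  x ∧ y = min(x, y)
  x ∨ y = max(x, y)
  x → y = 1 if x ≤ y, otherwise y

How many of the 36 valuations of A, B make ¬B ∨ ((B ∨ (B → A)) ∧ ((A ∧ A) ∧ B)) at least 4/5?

value 1: 7 assignments (counts)
value 4/5: 3 assignments (counts)
value 3/5: 5 assignments
value 2/5: 7 assignments
value 1/5: 9 assignments
value 0: 5 assignments
So 10 of the 36 assignments meet the threshold.

10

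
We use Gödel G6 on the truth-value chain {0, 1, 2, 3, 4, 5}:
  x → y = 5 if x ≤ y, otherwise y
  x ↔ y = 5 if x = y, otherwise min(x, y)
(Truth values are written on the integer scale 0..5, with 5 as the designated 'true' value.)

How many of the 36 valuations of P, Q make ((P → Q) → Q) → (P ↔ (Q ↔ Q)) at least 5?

value 5: 11 assignments (counts)
value 4: 5 assignments
value 3: 5 assignments
value 2: 5 assignments
value 1: 5 assignments
value 0: 5 assignments
So 11 of the 36 assignments meet the threshold.

11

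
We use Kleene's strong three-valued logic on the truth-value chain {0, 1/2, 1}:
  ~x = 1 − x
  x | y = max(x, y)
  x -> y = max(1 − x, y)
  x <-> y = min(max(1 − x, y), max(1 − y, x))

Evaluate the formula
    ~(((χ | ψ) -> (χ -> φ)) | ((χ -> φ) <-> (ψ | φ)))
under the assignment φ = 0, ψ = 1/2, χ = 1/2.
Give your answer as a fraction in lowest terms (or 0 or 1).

1/2

χ | ψ = 1/2 | 1/2 = 1/2
χ -> φ = 1/2 -> 0 = 1/2
(χ | ψ) -> (χ -> φ) = 1/2 -> 1/2 = 1/2
χ -> φ = 1/2 -> 0 = 1/2
ψ | φ = 1/2 | 0 = 1/2
(χ -> φ) <-> (ψ | φ) = 1/2 <-> 1/2 = 1/2
((χ | ψ) -> (χ -> φ)) | ((χ -> φ) <-> (ψ | φ)) = 1/2 | 1/2 = 1/2
~(((χ | ψ) -> (χ -> φ)) | ((χ -> φ) <-> (ψ | φ))) = ~1/2 = 1/2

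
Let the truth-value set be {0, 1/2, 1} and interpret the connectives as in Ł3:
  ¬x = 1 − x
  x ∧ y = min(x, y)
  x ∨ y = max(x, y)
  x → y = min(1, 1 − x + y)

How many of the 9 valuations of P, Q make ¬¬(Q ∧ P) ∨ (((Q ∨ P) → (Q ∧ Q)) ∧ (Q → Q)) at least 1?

6

P = 0, Q = 0 ↦ 1  ≥
P = 0, Q = 1/2 ↦ 1  ≥
P = 0, Q = 1 ↦ 1  ≥
P = 1/2, Q = 0 ↦ 1/2  <
P = 1/2, Q = 1/2 ↦ 1  ≥
P = 1/2, Q = 1 ↦ 1  ≥
P = 1, Q = 0 ↦ 0  <
P = 1, Q = 1/2 ↦ 1/2  <
P = 1, Q = 1 ↦ 1  ≥
So 6 of the 9 assignments meet the threshold.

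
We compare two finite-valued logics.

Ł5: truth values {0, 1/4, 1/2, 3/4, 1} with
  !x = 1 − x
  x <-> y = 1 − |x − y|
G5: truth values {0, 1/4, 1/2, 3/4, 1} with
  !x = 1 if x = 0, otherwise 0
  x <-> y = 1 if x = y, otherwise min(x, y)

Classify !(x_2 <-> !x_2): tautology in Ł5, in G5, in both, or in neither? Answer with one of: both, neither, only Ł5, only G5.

only G5

In Ł5: at x_2 = 1/4 the value is 1/2 — not a tautology.
In G5: every assignment gives 1 — tautology.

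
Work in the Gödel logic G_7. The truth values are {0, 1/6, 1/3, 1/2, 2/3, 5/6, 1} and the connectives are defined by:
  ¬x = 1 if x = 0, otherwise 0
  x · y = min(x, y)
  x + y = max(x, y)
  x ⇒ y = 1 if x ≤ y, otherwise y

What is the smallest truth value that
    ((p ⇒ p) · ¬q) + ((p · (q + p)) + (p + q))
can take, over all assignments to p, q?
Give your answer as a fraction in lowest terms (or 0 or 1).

Take p = 0, q = 1/6:
p ⇒ p = 0 ⇒ 0 = 1
¬q = ¬1/6 = 0
(p ⇒ p) · ¬q = 1 · 0 = 0
q + p = 1/6 + 0 = 1/6
p · (q + p) = 0 · 1/6 = 0
p + q = 0 + 1/6 = 1/6
(p · (q + p)) + (p + q) = 0 + 1/6 = 1/6
((p ⇒ p) · ¬q) + ((p · (q + p)) + (p + q)) = 0 + 1/6 = 1/6
No assignment yields a value below 1/6, so this is the minimum.

1/6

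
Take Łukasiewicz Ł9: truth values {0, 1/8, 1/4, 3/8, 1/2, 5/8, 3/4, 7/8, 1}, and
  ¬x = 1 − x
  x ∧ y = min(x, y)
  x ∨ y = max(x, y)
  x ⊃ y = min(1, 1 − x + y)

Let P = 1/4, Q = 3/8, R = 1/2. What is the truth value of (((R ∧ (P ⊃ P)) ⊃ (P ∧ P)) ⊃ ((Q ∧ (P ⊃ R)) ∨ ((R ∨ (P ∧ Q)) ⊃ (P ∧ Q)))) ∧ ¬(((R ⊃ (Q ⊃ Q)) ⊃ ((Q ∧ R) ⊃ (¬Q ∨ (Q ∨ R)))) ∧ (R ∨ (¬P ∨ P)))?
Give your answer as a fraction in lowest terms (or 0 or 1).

P ⊃ P = 1/4 ⊃ 1/4 = 1
R ∧ (P ⊃ P) = 1/2 ∧ 1 = 1/2
P ∧ P = 1/4 ∧ 1/4 = 1/4
(R ∧ (P ⊃ P)) ⊃ (P ∧ P) = 1/2 ⊃ 1/4 = 3/4
P ⊃ R = 1/4 ⊃ 1/2 = 1
Q ∧ (P ⊃ R) = 3/8 ∧ 1 = 3/8
P ∧ Q = 1/4 ∧ 3/8 = 1/4
R ∨ (P ∧ Q) = 1/2 ∨ 1/4 = 1/2
P ∧ Q = 1/4 ∧ 3/8 = 1/4
(R ∨ (P ∧ Q)) ⊃ (P ∧ Q) = 1/2 ⊃ 1/4 = 3/4
(Q ∧ (P ⊃ R)) ∨ ((R ∨ (P ∧ Q)) ⊃ (P ∧ Q)) = 3/8 ∨ 3/4 = 3/4
((R ∧ (P ⊃ P)) ⊃ (P ∧ P)) ⊃ ((Q ∧ (P ⊃ R)) ∨ ((R ∨ (P ∧ Q)) ⊃ (P ∧ Q))) = 3/4 ⊃ 3/4 = 1
Q ⊃ Q = 3/8 ⊃ 3/8 = 1
R ⊃ (Q ⊃ Q) = 1/2 ⊃ 1 = 1
Q ∧ R = 3/8 ∧ 1/2 = 3/8
¬Q = ¬3/8 = 5/8
Q ∨ R = 3/8 ∨ 1/2 = 1/2
¬Q ∨ (Q ∨ R) = 5/8 ∨ 1/2 = 5/8
(Q ∧ R) ⊃ (¬Q ∨ (Q ∨ R)) = 3/8 ⊃ 5/8 = 1
(R ⊃ (Q ⊃ Q)) ⊃ ((Q ∧ R) ⊃ (¬Q ∨ (Q ∨ R))) = 1 ⊃ 1 = 1
¬P = ¬1/4 = 3/4
¬P ∨ P = 3/4 ∨ 1/4 = 3/4
R ∨ (¬P ∨ P) = 1/2 ∨ 3/4 = 3/4
((R ⊃ (Q ⊃ Q)) ⊃ ((Q ∧ R) ⊃ (¬Q ∨ (Q ∨ R)))) ∧ (R ∨ (¬P ∨ P)) = 1 ∧ 3/4 = 3/4
¬(((R ⊃ (Q ⊃ Q)) ⊃ ((Q ∧ R) ⊃ (¬Q ∨ (Q ∨ R)))) ∧ (R ∨ (¬P ∨ P))) = ¬3/4 = 1/4
(((R ∧ (P ⊃ P)) ⊃ (P ∧ P)) ⊃ ((Q ∧ (P ⊃ R)) ∨ ((R ∨ (P ∧ Q)) ⊃ (P ∧ Q)))) ∧ ¬(((R ⊃ (Q ⊃ Q)) ⊃ ((Q ∧ R) ⊃ (¬Q ∨ (Q ∨ R)))) ∧ (R ∨ (¬P ∨ P))) = 1 ∧ 1/4 = 1/4

1/4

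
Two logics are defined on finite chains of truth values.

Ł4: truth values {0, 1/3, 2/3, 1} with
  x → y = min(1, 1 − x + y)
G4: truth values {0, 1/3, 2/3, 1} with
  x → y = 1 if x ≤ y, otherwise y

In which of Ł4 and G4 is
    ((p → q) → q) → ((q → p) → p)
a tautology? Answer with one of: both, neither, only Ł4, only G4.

only Ł4

In Ł4: every assignment gives 1 — tautology.
In G4: at p = 1/3, q = 0 the value is 1/3 — not a tautology.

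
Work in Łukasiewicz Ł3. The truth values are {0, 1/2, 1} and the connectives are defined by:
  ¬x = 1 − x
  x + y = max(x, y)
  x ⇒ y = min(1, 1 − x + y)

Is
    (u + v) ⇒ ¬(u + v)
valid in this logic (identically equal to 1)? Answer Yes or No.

Counterexample: take u = 0, v = 1.
u + v = 0 + 1 = 1
u + v = 0 + 1 = 1
¬(u + v) = ¬1 = 0
(u + v) ⇒ ¬(u + v) = 1 ⇒ 0 = 0
This gives 0 ≠ 1.

No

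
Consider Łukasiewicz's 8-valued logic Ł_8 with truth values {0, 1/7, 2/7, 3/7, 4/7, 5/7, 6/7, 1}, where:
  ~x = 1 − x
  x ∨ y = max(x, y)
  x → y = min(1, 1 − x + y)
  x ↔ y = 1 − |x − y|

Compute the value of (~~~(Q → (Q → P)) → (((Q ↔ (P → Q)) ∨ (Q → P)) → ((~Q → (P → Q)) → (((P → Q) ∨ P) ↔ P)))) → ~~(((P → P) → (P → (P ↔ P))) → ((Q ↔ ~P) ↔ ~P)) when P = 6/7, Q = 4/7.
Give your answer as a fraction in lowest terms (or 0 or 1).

Q → P = 4/7 → 6/7 = 1
Q → (Q → P) = 4/7 → 1 = 1
~(Q → (Q → P)) = ~1 = 0
~~(Q → (Q → P)) = ~0 = 1
~~~(Q → (Q → P)) = ~1 = 0
P → Q = 6/7 → 4/7 = 5/7
Q ↔ (P → Q) = 4/7 ↔ 5/7 = 6/7
Q → P = 4/7 → 6/7 = 1
(Q ↔ (P → Q)) ∨ (Q → P) = 6/7 ∨ 1 = 1
~Q = ~4/7 = 3/7
P → Q = 6/7 → 4/7 = 5/7
~Q → (P → Q) = 3/7 → 5/7 = 1
P → Q = 6/7 → 4/7 = 5/7
(P → Q) ∨ P = 5/7 ∨ 6/7 = 6/7
((P → Q) ∨ P) ↔ P = 6/7 ↔ 6/7 = 1
(~Q → (P → Q)) → (((P → Q) ∨ P) ↔ P) = 1 → 1 = 1
((Q ↔ (P → Q)) ∨ (Q → P)) → ((~Q → (P → Q)) → (((P → Q) ∨ P) ↔ P)) = 1 → 1 = 1
~~~(Q → (Q → P)) → (((Q ↔ (P → Q)) ∨ (Q → P)) → ((~Q → (P → Q)) → (((P → Q) ∨ P) ↔ P))) = 0 → 1 = 1
P → P = 6/7 → 6/7 = 1
P ↔ P = 6/7 ↔ 6/7 = 1
P → (P ↔ P) = 6/7 → 1 = 1
(P → P) → (P → (P ↔ P)) = 1 → 1 = 1
~P = ~6/7 = 1/7
Q ↔ ~P = 4/7 ↔ 1/7 = 4/7
~P = ~6/7 = 1/7
(Q ↔ ~P) ↔ ~P = 4/7 ↔ 1/7 = 4/7
((P → P) → (P → (P ↔ P))) → ((Q ↔ ~P) ↔ ~P) = 1 → 4/7 = 4/7
~(((P → P) → (P → (P ↔ P))) → ((Q ↔ ~P) ↔ ~P)) = ~4/7 = 3/7
~~(((P → P) → (P → (P ↔ P))) → ((Q ↔ ~P) ↔ ~P)) = ~3/7 = 4/7
(~~~(Q → (Q → P)) → (((Q ↔ (P → Q)) ∨ (Q → P)) → ((~Q → (P → Q)) → (((P → Q) ∨ P) ↔ P)))) → ~~(((P → P) → (P → (P ↔ P))) → ((Q ↔ ~P) ↔ ~P)) = 1 → 4/7 = 4/7

4/7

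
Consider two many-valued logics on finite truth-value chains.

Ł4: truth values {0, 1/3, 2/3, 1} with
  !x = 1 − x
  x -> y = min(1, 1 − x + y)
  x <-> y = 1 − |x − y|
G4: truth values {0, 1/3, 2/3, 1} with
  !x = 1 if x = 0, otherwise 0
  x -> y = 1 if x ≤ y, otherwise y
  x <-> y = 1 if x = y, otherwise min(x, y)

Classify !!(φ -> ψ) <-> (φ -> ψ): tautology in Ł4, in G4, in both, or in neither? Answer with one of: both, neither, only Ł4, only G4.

In Ł4: every assignment gives 1 — tautology.
In G4: at φ = 2/3, ψ = 1/3 the value is 1/3 — not a tautology.

only Ł4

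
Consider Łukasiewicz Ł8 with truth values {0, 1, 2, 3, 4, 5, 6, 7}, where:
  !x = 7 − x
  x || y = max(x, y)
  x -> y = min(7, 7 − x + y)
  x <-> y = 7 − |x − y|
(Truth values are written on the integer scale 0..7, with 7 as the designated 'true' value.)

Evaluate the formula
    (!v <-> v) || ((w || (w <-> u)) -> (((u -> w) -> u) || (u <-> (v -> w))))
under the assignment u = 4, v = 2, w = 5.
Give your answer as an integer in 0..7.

!v = !2 = 5
!v <-> v = 5 <-> 2 = 4
w <-> u = 5 <-> 4 = 6
w || (w <-> u) = 5 || 6 = 6
u -> w = 4 -> 5 = 7
(u -> w) -> u = 7 -> 4 = 4
v -> w = 2 -> 5 = 7
u <-> (v -> w) = 4 <-> 7 = 4
((u -> w) -> u) || (u <-> (v -> w)) = 4 || 4 = 4
(w || (w <-> u)) -> (((u -> w) -> u) || (u <-> (v -> w))) = 6 -> 4 = 5
(!v <-> v) || ((w || (w <-> u)) -> (((u -> w) -> u) || (u <-> (v -> w)))) = 4 || 5 = 5

5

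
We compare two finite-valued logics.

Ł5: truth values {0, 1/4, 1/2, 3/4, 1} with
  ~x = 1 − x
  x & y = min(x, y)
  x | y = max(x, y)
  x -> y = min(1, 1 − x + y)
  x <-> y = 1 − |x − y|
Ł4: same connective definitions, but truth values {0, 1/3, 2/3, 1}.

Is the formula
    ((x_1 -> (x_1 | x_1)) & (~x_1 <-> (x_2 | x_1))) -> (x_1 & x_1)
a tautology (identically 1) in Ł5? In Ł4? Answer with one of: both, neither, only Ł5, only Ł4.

In Ł5: at x_1 = 0, x_2 = 1/4 the value is 3/4 — not a tautology.
In Ł4: at x_1 = 0, x_2 = 1/3 the value is 2/3 — not a tautology.

neither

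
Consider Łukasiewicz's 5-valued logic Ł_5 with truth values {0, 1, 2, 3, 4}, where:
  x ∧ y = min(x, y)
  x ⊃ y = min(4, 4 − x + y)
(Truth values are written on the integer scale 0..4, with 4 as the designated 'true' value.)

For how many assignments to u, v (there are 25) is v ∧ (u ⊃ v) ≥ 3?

value 4: 5 assignments (counts)
value 3: 5 assignments (counts)
value 2: 5 assignments
value 1: 5 assignments
value 0: 5 assignments
So 10 of the 25 assignments meet the threshold.

10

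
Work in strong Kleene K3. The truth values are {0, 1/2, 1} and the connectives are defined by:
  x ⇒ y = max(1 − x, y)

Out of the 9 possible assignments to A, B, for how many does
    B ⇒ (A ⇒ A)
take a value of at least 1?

A = 0, B = 0 ↦ 1  ≥
A = 0, B = 1/2 ↦ 1  ≥
A = 0, B = 1 ↦ 1  ≥
A = 1/2, B = 0 ↦ 1  ≥
A = 1/2, B = 1/2 ↦ 1/2  <
A = 1/2, B = 1 ↦ 1/2  <
A = 1, B = 0 ↦ 1  ≥
A = 1, B = 1/2 ↦ 1  ≥
A = 1, B = 1 ↦ 1  ≥
So 7 of the 9 assignments meet the threshold.

7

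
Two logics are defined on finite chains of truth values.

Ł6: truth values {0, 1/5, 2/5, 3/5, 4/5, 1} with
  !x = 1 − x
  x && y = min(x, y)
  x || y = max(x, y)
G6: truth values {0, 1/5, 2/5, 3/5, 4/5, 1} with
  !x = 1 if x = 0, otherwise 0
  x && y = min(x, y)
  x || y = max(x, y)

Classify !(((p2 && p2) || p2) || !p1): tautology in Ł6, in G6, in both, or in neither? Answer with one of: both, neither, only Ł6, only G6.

neither

In Ł6: at p1 = 0, p2 = 0 the value is 0 — not a tautology.
In G6: at p1 = 0, p2 = 0 the value is 0 — not a tautology.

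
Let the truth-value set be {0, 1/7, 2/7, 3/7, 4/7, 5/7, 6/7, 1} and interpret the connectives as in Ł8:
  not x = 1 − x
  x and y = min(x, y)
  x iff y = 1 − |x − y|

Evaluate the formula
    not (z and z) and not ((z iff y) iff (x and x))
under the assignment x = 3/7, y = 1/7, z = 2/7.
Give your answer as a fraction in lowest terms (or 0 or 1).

z and z = 2/7 and 2/7 = 2/7
not (z and z) = not 2/7 = 5/7
z iff y = 2/7 iff 1/7 = 6/7
x and x = 3/7 and 3/7 = 3/7
(z iff y) iff (x and x) = 6/7 iff 3/7 = 4/7
not ((z iff y) iff (x and x)) = not 4/7 = 3/7
not (z and z) and not ((z iff y) iff (x and x)) = 5/7 and 3/7 = 3/7

3/7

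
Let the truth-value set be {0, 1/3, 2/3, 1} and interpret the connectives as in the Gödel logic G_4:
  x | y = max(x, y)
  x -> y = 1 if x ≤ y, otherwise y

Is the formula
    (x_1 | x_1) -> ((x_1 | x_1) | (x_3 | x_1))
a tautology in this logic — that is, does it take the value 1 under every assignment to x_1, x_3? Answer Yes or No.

Yes

x_1 = 0, x_3 = 0 ↦ 1
x_1 = 0, x_3 = 1/3 ↦ 1
x_1 = 0, x_3 = 2/3 ↦ 1
x_1 = 0, x_3 = 1 ↦ 1
x_1 = 1/3, x_3 = 0 ↦ 1
x_1 = 1/3, x_3 = 1/3 ↦ 1
x_1 = 1/3, x_3 = 2/3 ↦ 1
x_1 = 1/3, x_3 = 1 ↦ 1
x_1 = 2/3, x_3 = 0 ↦ 1
x_1 = 2/3, x_3 = 1/3 ↦ 1
x_1 = 2/3, x_3 = 2/3 ↦ 1
x_1 = 2/3, x_3 = 1 ↦ 1
x_1 = 1, x_3 = 0 ↦ 1
x_1 = 1, x_3 = 1/3 ↦ 1
x_1 = 1, x_3 = 2/3 ↦ 1
x_1 = 1, x_3 = 1 ↦ 1
Every assignment gives a value ≥ 1.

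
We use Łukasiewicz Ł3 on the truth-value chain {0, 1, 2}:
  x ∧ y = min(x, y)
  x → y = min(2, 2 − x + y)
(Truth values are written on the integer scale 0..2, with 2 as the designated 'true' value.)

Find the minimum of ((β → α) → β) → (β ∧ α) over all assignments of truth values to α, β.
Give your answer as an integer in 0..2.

0

Take α = 0, β = 1:
β → α = 1 → 0 = 1
(β → α) → β = 1 → 1 = 2
β ∧ α = 1 ∧ 0 = 0
((β → α) → β) → (β ∧ α) = 2 → 0 = 0
No assignment yields a value below 0, so this is the minimum.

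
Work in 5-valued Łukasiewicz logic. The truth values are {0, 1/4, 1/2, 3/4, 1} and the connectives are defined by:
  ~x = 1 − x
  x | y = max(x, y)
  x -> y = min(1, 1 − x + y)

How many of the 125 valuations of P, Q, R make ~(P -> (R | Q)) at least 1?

value 1: 1 assignment (counts)
value 3/4: 4 assignments
value 1/2: 9 assignments
value 1/4: 16 assignments
value 0: 95 assignments
So 1 of the 125 assignments meets the threshold.

1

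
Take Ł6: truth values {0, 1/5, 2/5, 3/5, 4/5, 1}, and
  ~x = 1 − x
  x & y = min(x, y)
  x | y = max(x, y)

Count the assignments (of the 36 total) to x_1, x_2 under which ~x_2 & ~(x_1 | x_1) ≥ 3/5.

9

value 1: 1 assignment (counts)
value 4/5: 3 assignments (counts)
value 3/5: 5 assignments (counts)
value 2/5: 7 assignments
value 1/5: 9 assignments
value 0: 11 assignments
So 9 of the 36 assignments meet the threshold.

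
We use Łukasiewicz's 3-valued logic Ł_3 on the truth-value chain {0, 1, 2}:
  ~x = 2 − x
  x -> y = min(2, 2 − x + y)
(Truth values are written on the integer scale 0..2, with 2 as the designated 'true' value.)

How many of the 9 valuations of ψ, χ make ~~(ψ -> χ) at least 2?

ψ = 0, χ = 0 ↦ 2  ≥
ψ = 0, χ = 1 ↦ 2  ≥
ψ = 0, χ = 2 ↦ 2  ≥
ψ = 1, χ = 0 ↦ 1  <
ψ = 1, χ = 1 ↦ 2  ≥
ψ = 1, χ = 2 ↦ 2  ≥
ψ = 2, χ = 0 ↦ 0  <
ψ = 2, χ = 1 ↦ 1  <
ψ = 2, χ = 2 ↦ 2  ≥
So 6 of the 9 assignments meet the threshold.

6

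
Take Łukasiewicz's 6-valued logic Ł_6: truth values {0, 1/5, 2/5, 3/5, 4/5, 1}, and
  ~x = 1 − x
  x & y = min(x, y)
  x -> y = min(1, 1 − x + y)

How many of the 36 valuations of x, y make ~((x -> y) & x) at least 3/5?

24

value 1: 7 assignments (counts)
value 4/5: 8 assignments (counts)
value 3/5: 9 assignments (counts)
value 2/5: 7 assignments
value 1/5: 4 assignments
value 0: 1 assignment
So 24 of the 36 assignments meet the threshold.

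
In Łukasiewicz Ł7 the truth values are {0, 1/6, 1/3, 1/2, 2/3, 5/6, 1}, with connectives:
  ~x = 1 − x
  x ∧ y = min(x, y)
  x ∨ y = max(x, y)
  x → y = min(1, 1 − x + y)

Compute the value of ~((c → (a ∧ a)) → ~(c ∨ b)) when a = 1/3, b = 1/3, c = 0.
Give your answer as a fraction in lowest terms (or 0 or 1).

a ∧ a = 1/3 ∧ 1/3 = 1/3
c → (a ∧ a) = 0 → 1/3 = 1
c ∨ b = 0 ∨ 1/3 = 1/3
~(c ∨ b) = ~1/3 = 2/3
(c → (a ∧ a)) → ~(c ∨ b) = 1 → 2/3 = 2/3
~((c → (a ∧ a)) → ~(c ∨ b)) = ~2/3 = 1/3

1/3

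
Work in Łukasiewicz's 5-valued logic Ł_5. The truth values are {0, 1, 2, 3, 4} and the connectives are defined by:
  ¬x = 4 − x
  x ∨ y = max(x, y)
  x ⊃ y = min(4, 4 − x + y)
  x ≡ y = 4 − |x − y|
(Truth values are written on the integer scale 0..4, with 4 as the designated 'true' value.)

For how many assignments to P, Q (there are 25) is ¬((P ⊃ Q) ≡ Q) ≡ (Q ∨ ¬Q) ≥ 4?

value 4: 6 assignments (counts)
value 3: 3 assignments
value 2: 7 assignments
value 1: 3 assignments
value 0: 6 assignments
So 6 of the 25 assignments meet the threshold.

6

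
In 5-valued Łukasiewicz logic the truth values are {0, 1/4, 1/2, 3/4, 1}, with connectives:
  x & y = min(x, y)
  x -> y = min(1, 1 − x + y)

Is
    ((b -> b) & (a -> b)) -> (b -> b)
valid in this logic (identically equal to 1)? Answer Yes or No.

Yes

At a = 1/2, b = 1/2, for instance:
b -> b = 1/2 -> 1/2 = 1
a -> b = 1/2 -> 1/2 = 1
(b -> b) & (a -> b) = 1 & 1 = 1
((b -> b) & (a -> b)) -> (b -> b) = 1 -> 1 = 1
and checking the remaining 24 assignments likewise gives ≥ 1 in every case.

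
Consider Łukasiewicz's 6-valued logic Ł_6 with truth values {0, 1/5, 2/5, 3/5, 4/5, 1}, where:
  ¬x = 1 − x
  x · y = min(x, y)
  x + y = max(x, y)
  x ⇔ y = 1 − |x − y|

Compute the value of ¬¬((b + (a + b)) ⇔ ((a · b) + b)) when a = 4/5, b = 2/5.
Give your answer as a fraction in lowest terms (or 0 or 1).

3/5

a + b = 4/5 + 2/5 = 4/5
b + (a + b) = 2/5 + 4/5 = 4/5
a · b = 4/5 · 2/5 = 2/5
(a · b) + b = 2/5 + 2/5 = 2/5
(b + (a + b)) ⇔ ((a · b) + b) = 4/5 ⇔ 2/5 = 3/5
¬((b + (a + b)) ⇔ ((a · b) + b)) = ¬3/5 = 2/5
¬¬((b + (a + b)) ⇔ ((a · b) + b)) = ¬2/5 = 3/5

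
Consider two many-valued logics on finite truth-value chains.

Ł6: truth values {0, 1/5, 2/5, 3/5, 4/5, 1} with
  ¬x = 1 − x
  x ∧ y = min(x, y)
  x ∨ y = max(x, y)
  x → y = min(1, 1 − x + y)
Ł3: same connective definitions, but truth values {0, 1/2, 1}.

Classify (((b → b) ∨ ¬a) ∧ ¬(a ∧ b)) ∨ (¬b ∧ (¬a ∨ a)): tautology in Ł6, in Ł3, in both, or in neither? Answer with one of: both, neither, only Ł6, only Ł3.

neither

In Ł6: at a = 1/5, b = 1/5 the value is 4/5 — not a tautology.
In Ł3: at a = 1/2, b = 1/2 the value is 1/2 — not a tautology.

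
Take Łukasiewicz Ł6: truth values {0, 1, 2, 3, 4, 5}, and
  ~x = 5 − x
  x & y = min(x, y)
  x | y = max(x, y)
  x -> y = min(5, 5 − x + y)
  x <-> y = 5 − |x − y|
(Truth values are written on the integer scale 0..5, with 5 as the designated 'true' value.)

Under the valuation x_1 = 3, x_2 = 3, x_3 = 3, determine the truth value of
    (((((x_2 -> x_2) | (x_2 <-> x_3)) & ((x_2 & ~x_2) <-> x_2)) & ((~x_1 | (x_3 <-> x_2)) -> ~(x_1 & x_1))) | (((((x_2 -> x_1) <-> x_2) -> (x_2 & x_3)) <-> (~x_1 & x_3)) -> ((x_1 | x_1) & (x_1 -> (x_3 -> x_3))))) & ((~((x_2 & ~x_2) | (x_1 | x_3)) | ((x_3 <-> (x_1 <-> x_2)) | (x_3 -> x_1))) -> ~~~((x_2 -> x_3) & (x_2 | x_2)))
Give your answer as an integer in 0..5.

2

x_2 -> x_2 = 3 -> 3 = 5
x_2 <-> x_3 = 3 <-> 3 = 5
(x_2 -> x_2) | (x_2 <-> x_3) = 5 | 5 = 5
~x_2 = ~3 = 2
x_2 & ~x_2 = 3 & 2 = 2
(x_2 & ~x_2) <-> x_2 = 2 <-> 3 = 4
((x_2 -> x_2) | (x_2 <-> x_3)) & ((x_2 & ~x_2) <-> x_2) = 5 & 4 = 4
~x_1 = ~3 = 2
x_3 <-> x_2 = 3 <-> 3 = 5
~x_1 | (x_3 <-> x_2) = 2 | 5 = 5
x_1 & x_1 = 3 & 3 = 3
~(x_1 & x_1) = ~3 = 2
(~x_1 | (x_3 <-> x_2)) -> ~(x_1 & x_1) = 5 -> 2 = 2
(((x_2 -> x_2) | (x_2 <-> x_3)) & ((x_2 & ~x_2) <-> x_2)) & ((~x_1 | (x_3 <-> x_2)) -> ~(x_1 & x_1)) = 4 & 2 = 2
x_2 -> x_1 = 3 -> 3 = 5
(x_2 -> x_1) <-> x_2 = 5 <-> 3 = 3
x_2 & x_3 = 3 & 3 = 3
((x_2 -> x_1) <-> x_2) -> (x_2 & x_3) = 3 -> 3 = 5
~x_1 = ~3 = 2
~x_1 & x_3 = 2 & 3 = 2
(((x_2 -> x_1) <-> x_2) -> (x_2 & x_3)) <-> (~x_1 & x_3) = 5 <-> 2 = 2
x_1 | x_1 = 3 | 3 = 3
x_3 -> x_3 = 3 -> 3 = 5
x_1 -> (x_3 -> x_3) = 3 -> 5 = 5
(x_1 | x_1) & (x_1 -> (x_3 -> x_3)) = 3 & 5 = 3
((((x_2 -> x_1) <-> x_2) -> (x_2 & x_3)) <-> (~x_1 & x_3)) -> ((x_1 | x_1) & (x_1 -> (x_3 -> x_3))) = 2 -> 3 = 5
((((x_2 -> x_2) | (x_2 <-> x_3)) & ((x_2 & ~x_2) <-> x_2)) & ((~x_1 | (x_3 <-> x_2)) -> ~(x_1 & x_1))) | (((((x_2 -> x_1) <-> x_2) -> (x_2 & x_3)) <-> (~x_1 & x_3)) -> ((x_1 | x_1) & (x_1 -> (x_3 -> x_3)))) = 2 | 5 = 5
~x_2 = ~3 = 2
x_2 & ~x_2 = 3 & 2 = 2
x_1 | x_3 = 3 | 3 = 3
(x_2 & ~x_2) | (x_1 | x_3) = 2 | 3 = 3
~((x_2 & ~x_2) | (x_1 | x_3)) = ~3 = 2
x_1 <-> x_2 = 3 <-> 3 = 5
x_3 <-> (x_1 <-> x_2) = 3 <-> 5 = 3
x_3 -> x_1 = 3 -> 3 = 5
(x_3 <-> (x_1 <-> x_2)) | (x_3 -> x_1) = 3 | 5 = 5
~((x_2 & ~x_2) | (x_1 | x_3)) | ((x_3 <-> (x_1 <-> x_2)) | (x_3 -> x_1)) = 2 | 5 = 5
x_2 -> x_3 = 3 -> 3 = 5
x_2 | x_2 = 3 | 3 = 3
(x_2 -> x_3) & (x_2 | x_2) = 5 & 3 = 3
~((x_2 -> x_3) & (x_2 | x_2)) = ~3 = 2
~~((x_2 -> x_3) & (x_2 | x_2)) = ~2 = 3
~~~((x_2 -> x_3) & (x_2 | x_2)) = ~3 = 2
(~((x_2 & ~x_2) | (x_1 | x_3)) | ((x_3 <-> (x_1 <-> x_2)) | (x_3 -> x_1))) -> ~~~((x_2 -> x_3) & (x_2 | x_2)) = 5 -> 2 = 2
(((((x_2 -> x_2) | (x_2 <-> x_3)) & ((x_2 & ~x_2) <-> x_2)) & ((~x_1 | (x_3 <-> x_2)) -> ~(x_1 & x_1))) | (((((x_2 -> x_1) <-> x_2) -> (x_2 & x_3)) <-> (~x_1 & x_3)) -> ((x_1 | x_1) & (x_1 -> (x_3 -> x_3))))) & ((~((x_2 & ~x_2) | (x_1 | x_3)) | ((x_3 <-> (x_1 <-> x_2)) | (x_3 -> x_1))) -> ~~~((x_2 -> x_3) & (x_2 | x_2))) = 5 & 2 = 2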